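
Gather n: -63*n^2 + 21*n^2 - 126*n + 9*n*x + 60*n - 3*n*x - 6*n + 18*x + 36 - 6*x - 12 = -42*n^2 + n*(6*x - 72) + 12*x + 24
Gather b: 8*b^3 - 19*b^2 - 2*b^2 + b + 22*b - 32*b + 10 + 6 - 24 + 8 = 8*b^3 - 21*b^2 - 9*b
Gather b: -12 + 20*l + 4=20*l - 8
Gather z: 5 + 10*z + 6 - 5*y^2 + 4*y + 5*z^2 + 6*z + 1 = -5*y^2 + 4*y + 5*z^2 + 16*z + 12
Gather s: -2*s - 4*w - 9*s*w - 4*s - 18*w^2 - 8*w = s*(-9*w - 6) - 18*w^2 - 12*w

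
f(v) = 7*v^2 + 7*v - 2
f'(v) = 14*v + 7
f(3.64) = 116.23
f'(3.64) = 57.96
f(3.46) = 106.02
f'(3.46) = 55.44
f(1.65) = 28.61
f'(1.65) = 30.10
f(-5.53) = 173.36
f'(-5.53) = -70.42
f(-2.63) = 28.01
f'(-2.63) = -29.82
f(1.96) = 38.61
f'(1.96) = 34.44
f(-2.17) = 15.77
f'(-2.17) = -23.38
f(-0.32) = -3.52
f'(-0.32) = 2.52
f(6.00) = 292.00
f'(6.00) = 91.00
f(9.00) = 628.00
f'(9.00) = 133.00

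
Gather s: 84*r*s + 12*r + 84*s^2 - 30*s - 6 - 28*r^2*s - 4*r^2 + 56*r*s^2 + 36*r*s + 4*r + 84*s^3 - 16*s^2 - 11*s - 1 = -4*r^2 + 16*r + 84*s^3 + s^2*(56*r + 68) + s*(-28*r^2 + 120*r - 41) - 7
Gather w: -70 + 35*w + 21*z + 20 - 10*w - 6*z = 25*w + 15*z - 50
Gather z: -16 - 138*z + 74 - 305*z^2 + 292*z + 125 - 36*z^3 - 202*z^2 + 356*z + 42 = -36*z^3 - 507*z^2 + 510*z + 225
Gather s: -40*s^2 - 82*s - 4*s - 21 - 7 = -40*s^2 - 86*s - 28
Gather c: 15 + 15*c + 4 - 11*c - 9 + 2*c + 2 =6*c + 12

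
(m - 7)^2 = m^2 - 14*m + 49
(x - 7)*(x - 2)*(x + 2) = x^3 - 7*x^2 - 4*x + 28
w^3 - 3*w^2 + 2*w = w*(w - 2)*(w - 1)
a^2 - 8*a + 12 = (a - 6)*(a - 2)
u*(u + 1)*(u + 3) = u^3 + 4*u^2 + 3*u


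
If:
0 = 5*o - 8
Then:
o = 8/5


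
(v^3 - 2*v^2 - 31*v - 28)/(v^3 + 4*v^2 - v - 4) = (v - 7)/(v - 1)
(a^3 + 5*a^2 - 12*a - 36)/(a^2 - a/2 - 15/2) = 2*(a^2 + 8*a + 12)/(2*a + 5)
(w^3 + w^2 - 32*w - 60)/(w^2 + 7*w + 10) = w - 6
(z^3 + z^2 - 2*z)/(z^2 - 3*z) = (z^2 + z - 2)/(z - 3)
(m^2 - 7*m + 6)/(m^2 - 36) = (m - 1)/(m + 6)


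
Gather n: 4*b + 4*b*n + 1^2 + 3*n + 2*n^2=4*b + 2*n^2 + n*(4*b + 3) + 1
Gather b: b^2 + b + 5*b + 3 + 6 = b^2 + 6*b + 9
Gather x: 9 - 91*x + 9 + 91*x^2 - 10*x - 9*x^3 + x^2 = -9*x^3 + 92*x^2 - 101*x + 18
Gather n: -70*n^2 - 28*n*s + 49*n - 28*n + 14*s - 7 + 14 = -70*n^2 + n*(21 - 28*s) + 14*s + 7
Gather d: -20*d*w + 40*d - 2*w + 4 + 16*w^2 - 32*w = d*(40 - 20*w) + 16*w^2 - 34*w + 4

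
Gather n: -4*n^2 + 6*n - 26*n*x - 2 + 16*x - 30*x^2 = -4*n^2 + n*(6 - 26*x) - 30*x^2 + 16*x - 2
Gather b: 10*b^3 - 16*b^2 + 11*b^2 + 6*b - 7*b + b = 10*b^3 - 5*b^2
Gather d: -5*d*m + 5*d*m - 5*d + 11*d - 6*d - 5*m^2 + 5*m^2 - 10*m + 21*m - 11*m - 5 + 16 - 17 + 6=0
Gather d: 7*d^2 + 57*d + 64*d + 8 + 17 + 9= 7*d^2 + 121*d + 34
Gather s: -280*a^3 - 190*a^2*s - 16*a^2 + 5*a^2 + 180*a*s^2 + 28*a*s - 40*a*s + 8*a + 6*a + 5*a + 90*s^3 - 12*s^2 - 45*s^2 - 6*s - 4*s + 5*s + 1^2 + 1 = -280*a^3 - 11*a^2 + 19*a + 90*s^3 + s^2*(180*a - 57) + s*(-190*a^2 - 12*a - 5) + 2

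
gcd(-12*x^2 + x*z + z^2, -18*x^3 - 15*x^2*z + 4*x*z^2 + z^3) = 3*x - z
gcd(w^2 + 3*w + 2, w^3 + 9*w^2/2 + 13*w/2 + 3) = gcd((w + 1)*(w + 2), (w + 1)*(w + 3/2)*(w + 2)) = w^2 + 3*w + 2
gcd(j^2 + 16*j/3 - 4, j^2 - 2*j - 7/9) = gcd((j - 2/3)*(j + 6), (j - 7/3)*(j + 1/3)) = 1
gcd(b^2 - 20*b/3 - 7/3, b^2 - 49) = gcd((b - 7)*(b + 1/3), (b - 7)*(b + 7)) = b - 7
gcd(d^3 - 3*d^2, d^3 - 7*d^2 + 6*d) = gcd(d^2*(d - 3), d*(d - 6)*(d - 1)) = d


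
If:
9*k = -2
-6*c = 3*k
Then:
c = 1/9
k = -2/9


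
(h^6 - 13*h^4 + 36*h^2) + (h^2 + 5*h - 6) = h^6 - 13*h^4 + 37*h^2 + 5*h - 6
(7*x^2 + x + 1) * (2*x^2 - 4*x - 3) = 14*x^4 - 26*x^3 - 23*x^2 - 7*x - 3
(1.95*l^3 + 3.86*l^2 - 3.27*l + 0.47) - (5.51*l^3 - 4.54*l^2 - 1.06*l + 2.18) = -3.56*l^3 + 8.4*l^2 - 2.21*l - 1.71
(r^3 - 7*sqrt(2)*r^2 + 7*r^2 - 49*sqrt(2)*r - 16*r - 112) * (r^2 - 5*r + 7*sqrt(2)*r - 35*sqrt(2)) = r^5 + 2*r^4 - 149*r^3 - 228*r^2 - 112*sqrt(2)*r^2 - 224*sqrt(2)*r + 3990*r + 3920*sqrt(2)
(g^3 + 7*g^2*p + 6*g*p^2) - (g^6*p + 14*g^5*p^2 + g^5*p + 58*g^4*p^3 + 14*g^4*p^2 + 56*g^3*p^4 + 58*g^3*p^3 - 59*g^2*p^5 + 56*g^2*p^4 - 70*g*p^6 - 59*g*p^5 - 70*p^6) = -g^6*p - 14*g^5*p^2 - g^5*p - 58*g^4*p^3 - 14*g^4*p^2 - 56*g^3*p^4 - 58*g^3*p^3 + g^3 + 59*g^2*p^5 - 56*g^2*p^4 + 7*g^2*p + 70*g*p^6 + 59*g*p^5 + 6*g*p^2 + 70*p^6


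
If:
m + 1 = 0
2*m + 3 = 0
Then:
No Solution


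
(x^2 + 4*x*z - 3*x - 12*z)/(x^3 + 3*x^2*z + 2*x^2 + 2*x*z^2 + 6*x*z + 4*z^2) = (x^2 + 4*x*z - 3*x - 12*z)/(x^3 + 3*x^2*z + 2*x^2 + 2*x*z^2 + 6*x*z + 4*z^2)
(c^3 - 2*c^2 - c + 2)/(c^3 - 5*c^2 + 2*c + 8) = (c - 1)/(c - 4)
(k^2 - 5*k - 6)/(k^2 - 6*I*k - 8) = (-k^2 + 5*k + 6)/(-k^2 + 6*I*k + 8)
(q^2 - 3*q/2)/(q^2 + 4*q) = (q - 3/2)/(q + 4)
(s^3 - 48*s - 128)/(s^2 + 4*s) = s - 4 - 32/s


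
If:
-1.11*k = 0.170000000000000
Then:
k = -0.15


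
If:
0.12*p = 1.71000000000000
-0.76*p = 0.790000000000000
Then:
No Solution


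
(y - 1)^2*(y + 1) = y^3 - y^2 - y + 1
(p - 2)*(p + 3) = p^2 + p - 6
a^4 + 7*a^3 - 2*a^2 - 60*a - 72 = (a - 3)*(a + 2)^2*(a + 6)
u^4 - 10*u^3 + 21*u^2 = u^2*(u - 7)*(u - 3)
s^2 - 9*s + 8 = (s - 8)*(s - 1)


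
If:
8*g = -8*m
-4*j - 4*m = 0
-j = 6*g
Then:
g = 0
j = 0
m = 0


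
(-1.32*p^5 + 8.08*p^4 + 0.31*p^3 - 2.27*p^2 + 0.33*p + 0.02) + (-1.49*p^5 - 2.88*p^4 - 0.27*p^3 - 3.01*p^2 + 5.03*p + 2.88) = -2.81*p^5 + 5.2*p^4 + 0.04*p^3 - 5.28*p^2 + 5.36*p + 2.9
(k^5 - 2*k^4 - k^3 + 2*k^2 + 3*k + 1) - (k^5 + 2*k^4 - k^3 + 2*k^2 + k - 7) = -4*k^4 + 2*k + 8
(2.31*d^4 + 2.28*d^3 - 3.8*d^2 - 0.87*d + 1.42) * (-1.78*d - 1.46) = -4.1118*d^5 - 7.431*d^4 + 3.4352*d^3 + 7.0966*d^2 - 1.2574*d - 2.0732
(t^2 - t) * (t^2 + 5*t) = t^4 + 4*t^3 - 5*t^2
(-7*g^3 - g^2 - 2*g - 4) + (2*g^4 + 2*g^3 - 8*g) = 2*g^4 - 5*g^3 - g^2 - 10*g - 4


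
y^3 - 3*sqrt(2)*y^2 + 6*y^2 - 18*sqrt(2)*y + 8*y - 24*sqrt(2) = (y + 2)*(y + 4)*(y - 3*sqrt(2))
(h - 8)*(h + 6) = h^2 - 2*h - 48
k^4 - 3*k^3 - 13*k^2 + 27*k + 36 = (k - 4)*(k - 3)*(k + 1)*(k + 3)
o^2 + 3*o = o*(o + 3)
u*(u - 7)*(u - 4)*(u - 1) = u^4 - 12*u^3 + 39*u^2 - 28*u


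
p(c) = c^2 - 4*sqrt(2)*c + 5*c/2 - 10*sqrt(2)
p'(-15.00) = -33.16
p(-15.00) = 258.21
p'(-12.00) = -27.16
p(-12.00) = 167.74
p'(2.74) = 2.32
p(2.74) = -15.28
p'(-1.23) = -5.62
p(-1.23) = -8.75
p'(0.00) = -3.16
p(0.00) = -14.14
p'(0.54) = -2.08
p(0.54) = -15.56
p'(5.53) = 7.90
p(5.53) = -1.02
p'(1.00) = -1.16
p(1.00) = -16.30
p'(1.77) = 0.38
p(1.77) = -16.60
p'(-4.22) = -11.60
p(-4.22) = 16.99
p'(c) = 2*c - 4*sqrt(2) + 5/2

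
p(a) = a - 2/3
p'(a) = 1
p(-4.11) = -4.78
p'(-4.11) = 1.00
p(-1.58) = -2.25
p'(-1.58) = 1.00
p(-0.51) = -1.18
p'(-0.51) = 1.00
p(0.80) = 0.13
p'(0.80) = 1.00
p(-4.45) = -5.12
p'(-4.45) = 1.00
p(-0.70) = -1.37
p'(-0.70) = 1.00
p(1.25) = 0.58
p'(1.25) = 1.00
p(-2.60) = -3.27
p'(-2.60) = 1.00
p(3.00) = 2.33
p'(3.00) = 1.00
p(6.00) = 5.33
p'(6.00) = 1.00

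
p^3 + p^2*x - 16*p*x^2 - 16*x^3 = (p - 4*x)*(p + x)*(p + 4*x)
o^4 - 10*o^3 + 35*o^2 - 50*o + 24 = (o - 4)*(o - 3)*(o - 2)*(o - 1)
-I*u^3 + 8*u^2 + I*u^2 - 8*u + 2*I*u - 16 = (u - 2)*(u + 8*I)*(-I*u - I)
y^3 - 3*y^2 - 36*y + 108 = (y - 6)*(y - 3)*(y + 6)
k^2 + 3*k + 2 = (k + 1)*(k + 2)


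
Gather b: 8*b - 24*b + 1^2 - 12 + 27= 16 - 16*b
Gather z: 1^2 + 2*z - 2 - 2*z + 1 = 0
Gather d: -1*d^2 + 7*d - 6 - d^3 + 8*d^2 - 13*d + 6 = -d^3 + 7*d^2 - 6*d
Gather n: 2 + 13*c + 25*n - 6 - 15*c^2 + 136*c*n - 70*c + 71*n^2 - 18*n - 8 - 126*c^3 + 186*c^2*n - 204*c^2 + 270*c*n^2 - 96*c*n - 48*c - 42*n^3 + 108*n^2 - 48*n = -126*c^3 - 219*c^2 - 105*c - 42*n^3 + n^2*(270*c + 179) + n*(186*c^2 + 40*c - 41) - 12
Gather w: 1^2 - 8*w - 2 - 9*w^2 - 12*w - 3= -9*w^2 - 20*w - 4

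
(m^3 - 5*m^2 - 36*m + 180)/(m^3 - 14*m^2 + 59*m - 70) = (m^2 - 36)/(m^2 - 9*m + 14)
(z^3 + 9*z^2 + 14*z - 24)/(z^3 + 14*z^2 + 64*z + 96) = (z - 1)/(z + 4)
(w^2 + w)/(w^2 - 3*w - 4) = w/(w - 4)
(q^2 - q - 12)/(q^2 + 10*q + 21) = (q - 4)/(q + 7)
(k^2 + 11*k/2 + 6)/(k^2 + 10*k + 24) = (k + 3/2)/(k + 6)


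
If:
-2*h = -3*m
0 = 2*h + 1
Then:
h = -1/2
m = -1/3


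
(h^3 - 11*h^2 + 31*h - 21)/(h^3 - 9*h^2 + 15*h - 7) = (h - 3)/(h - 1)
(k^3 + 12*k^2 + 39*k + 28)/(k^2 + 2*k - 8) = (k^2 + 8*k + 7)/(k - 2)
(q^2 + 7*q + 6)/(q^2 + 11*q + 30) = (q + 1)/(q + 5)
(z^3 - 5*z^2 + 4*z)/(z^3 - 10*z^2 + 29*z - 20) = z/(z - 5)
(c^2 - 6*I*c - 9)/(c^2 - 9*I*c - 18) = (c - 3*I)/(c - 6*I)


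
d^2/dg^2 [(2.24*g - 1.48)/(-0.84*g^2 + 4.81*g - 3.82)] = (-(1.68*g - 4.81)*(2.24*g - 1.48)*(3.36*g - 9.62) + (11.2896*g - 24.0352)*(0.84*g^2 - 4.81*g + 3.82))/(0.84*g^2 - 4.81*g + 3.82)^3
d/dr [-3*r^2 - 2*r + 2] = -6*r - 2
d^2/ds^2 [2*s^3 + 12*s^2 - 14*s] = 12*s + 24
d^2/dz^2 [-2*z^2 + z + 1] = -4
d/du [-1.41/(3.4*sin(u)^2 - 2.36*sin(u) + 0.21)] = (9.588*sin(u) - 3.3276)*cos(u)/(3.4*sin(u)^2 - 2.36*sin(u) + 0.21)^2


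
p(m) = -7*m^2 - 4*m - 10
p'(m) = -14*m - 4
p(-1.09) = -13.96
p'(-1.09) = 11.26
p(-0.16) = -9.54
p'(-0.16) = -1.76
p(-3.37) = -76.02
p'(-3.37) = 43.18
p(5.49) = -242.94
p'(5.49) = -80.86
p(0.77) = -17.23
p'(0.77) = -14.78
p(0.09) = -10.42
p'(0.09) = -5.26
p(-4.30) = -122.23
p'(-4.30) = 56.20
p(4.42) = -164.43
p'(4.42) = -65.88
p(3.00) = -85.00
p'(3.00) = -46.00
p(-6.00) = -238.00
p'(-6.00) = 80.00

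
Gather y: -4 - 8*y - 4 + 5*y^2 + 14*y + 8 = 5*y^2 + 6*y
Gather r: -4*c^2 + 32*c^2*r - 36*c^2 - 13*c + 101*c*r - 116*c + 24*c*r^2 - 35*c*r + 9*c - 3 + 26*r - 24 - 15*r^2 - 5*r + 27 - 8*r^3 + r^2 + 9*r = -40*c^2 - 120*c - 8*r^3 + r^2*(24*c - 14) + r*(32*c^2 + 66*c + 30)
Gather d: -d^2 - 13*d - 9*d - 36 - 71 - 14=-d^2 - 22*d - 121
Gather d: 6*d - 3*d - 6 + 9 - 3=3*d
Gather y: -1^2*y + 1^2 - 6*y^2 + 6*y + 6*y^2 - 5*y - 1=0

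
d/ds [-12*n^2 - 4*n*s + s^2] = -4*n + 2*s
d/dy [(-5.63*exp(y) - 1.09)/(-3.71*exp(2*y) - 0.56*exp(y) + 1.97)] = (-(5.63*exp(y) + 1.09)*(7.42*exp(y) + 0.56) + 20.8873*exp(2*y) + 3.1528*exp(y) - 11.0911)*exp(y)/(3.71*exp(2*y) + 0.56*exp(y) - 1.97)^2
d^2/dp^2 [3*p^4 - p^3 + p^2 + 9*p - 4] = 36*p^2 - 6*p + 2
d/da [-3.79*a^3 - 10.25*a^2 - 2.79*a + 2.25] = -11.37*a^2 - 20.5*a - 2.79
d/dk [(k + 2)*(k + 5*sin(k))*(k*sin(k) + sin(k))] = (k + 1)*(k + 2)*(5*cos(k) + 1)*sin(k) + (k + 1)*(k + 5*sin(k))*sin(k) + (k + 2)*(k + 5*sin(k))*(k*cos(k) + sqrt(2)*sin(k + pi/4))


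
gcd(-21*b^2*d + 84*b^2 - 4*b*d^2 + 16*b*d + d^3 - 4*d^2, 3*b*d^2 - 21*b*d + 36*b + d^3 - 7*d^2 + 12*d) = 3*b*d - 12*b + d^2 - 4*d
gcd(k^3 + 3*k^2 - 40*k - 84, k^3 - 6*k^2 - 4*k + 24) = k^2 - 4*k - 12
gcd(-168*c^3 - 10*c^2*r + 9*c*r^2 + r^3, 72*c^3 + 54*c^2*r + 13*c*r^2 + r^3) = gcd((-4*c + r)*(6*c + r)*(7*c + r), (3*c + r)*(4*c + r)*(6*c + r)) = 6*c + r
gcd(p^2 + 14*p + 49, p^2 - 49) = p + 7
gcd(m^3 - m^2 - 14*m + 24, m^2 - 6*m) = 1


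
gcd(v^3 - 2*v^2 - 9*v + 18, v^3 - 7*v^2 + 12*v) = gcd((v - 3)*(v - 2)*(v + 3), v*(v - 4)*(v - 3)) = v - 3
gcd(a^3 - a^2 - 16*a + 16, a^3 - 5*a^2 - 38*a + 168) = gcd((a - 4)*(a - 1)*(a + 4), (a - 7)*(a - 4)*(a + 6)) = a - 4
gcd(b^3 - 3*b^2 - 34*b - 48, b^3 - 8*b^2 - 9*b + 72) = b^2 - 5*b - 24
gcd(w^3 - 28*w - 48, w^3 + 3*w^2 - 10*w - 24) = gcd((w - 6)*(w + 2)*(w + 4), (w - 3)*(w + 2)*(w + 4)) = w^2 + 6*w + 8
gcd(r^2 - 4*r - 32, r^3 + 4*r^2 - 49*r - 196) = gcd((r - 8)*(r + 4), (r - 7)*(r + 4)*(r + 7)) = r + 4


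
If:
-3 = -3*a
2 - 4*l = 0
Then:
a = 1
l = 1/2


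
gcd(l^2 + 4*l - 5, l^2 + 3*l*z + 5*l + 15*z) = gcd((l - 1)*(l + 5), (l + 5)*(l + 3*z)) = l + 5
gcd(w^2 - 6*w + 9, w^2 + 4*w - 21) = w - 3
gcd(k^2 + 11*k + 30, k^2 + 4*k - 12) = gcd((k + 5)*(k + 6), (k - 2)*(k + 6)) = k + 6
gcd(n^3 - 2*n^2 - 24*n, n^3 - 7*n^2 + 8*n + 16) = 1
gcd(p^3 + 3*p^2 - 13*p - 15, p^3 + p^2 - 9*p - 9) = p^2 - 2*p - 3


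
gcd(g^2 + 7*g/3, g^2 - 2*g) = g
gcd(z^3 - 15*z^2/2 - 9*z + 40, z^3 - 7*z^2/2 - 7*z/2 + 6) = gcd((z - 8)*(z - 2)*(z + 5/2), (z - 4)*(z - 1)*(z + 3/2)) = 1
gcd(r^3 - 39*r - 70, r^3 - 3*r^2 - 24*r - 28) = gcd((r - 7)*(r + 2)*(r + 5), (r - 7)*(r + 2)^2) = r^2 - 5*r - 14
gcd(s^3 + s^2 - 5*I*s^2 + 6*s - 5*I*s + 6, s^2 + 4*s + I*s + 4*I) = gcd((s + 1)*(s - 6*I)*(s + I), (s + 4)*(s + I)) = s + I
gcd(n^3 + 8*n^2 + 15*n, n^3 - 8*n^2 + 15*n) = n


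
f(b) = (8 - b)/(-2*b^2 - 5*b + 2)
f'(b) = (8 - b)*(4*b + 5)/(-2*b^2 - 5*b + 2)^2 - 1/(-2*b^2 - 5*b + 2) = (2*b^2 + 5*b - (b - 8)*(4*b + 5) - 2)/(2*b^2 + 5*b - 2)^2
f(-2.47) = 4.87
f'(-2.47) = -11.54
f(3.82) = -0.09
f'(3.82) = 0.06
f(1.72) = -0.50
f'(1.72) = 0.56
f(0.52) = -6.56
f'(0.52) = 41.57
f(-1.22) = 1.80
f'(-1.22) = -0.15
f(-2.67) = 9.77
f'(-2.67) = -51.72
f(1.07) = -1.23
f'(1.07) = 2.20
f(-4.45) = -0.81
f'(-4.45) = -0.61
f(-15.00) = -0.06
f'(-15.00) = -0.00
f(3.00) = -0.16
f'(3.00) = 0.12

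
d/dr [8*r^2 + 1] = 16*r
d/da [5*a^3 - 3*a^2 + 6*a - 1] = 15*a^2 - 6*a + 6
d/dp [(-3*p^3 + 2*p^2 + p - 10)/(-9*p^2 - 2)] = (27*p^4 + 27*p^2 - 188*p - 2)/(81*p^4 + 36*p^2 + 4)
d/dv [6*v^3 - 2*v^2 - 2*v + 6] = 18*v^2 - 4*v - 2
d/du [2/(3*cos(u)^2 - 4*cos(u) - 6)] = 4*(3*cos(u) - 2)*sin(u)/(-3*cos(u)^2 + 4*cos(u) + 6)^2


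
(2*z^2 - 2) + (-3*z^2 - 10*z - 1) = -z^2 - 10*z - 3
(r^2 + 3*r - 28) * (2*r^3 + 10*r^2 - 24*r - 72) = 2*r^5 + 16*r^4 - 50*r^3 - 424*r^2 + 456*r + 2016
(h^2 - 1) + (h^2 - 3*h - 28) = 2*h^2 - 3*h - 29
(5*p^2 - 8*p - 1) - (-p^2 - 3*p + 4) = 6*p^2 - 5*p - 5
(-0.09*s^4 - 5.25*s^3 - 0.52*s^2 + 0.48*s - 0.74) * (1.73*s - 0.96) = -0.1557*s^5 - 8.9961*s^4 + 4.1404*s^3 + 1.3296*s^2 - 1.741*s + 0.7104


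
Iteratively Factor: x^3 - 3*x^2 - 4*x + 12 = (x + 2)*(x^2 - 5*x + 6) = (x - 3)*(x + 2)*(x - 2)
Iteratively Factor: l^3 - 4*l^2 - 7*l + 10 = (l - 1)*(l^2 - 3*l - 10) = (l - 5)*(l - 1)*(l + 2)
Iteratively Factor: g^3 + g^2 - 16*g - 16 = (g - 4)*(g^2 + 5*g + 4) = (g - 4)*(g + 4)*(g + 1)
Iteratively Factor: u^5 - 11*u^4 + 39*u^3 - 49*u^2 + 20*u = (u - 1)*(u^4 - 10*u^3 + 29*u^2 - 20*u) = (u - 5)*(u - 1)*(u^3 - 5*u^2 + 4*u) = (u - 5)*(u - 4)*(u - 1)*(u^2 - u) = (u - 5)*(u - 4)*(u - 1)^2*(u)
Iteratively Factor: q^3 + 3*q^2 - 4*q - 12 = (q - 2)*(q^2 + 5*q + 6) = (q - 2)*(q + 3)*(q + 2)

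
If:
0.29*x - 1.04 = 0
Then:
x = 3.59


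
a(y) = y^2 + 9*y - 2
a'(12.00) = 33.00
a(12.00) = 250.00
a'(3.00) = 15.00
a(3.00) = 34.00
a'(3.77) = 16.54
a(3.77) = 46.14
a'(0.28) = 9.56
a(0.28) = 0.60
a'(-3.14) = 2.72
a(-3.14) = -20.40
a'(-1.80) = 5.40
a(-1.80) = -14.96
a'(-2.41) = 4.18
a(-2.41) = -17.88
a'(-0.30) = 8.40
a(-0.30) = -4.61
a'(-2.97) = 3.06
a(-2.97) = -19.91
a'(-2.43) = 4.14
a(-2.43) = -17.97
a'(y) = 2*y + 9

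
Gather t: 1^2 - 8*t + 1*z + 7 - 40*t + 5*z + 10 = -48*t + 6*z + 18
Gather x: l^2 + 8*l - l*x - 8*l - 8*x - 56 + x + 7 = l^2 + x*(-l - 7) - 49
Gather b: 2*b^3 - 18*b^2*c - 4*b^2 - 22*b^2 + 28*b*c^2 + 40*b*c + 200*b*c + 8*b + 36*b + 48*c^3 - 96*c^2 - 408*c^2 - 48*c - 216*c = 2*b^3 + b^2*(-18*c - 26) + b*(28*c^2 + 240*c + 44) + 48*c^3 - 504*c^2 - 264*c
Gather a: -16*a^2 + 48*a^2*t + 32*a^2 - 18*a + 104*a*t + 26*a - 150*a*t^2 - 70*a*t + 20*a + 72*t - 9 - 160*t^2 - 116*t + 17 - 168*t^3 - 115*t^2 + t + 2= a^2*(48*t + 16) + a*(-150*t^2 + 34*t + 28) - 168*t^3 - 275*t^2 - 43*t + 10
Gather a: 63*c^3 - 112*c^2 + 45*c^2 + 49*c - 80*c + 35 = 63*c^3 - 67*c^2 - 31*c + 35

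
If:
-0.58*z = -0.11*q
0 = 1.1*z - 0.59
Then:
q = 2.83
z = 0.54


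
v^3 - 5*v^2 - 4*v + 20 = (v - 5)*(v - 2)*(v + 2)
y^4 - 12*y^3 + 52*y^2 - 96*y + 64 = (y - 4)^2*(y - 2)^2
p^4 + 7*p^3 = p^3*(p + 7)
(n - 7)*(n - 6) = n^2 - 13*n + 42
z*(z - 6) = z^2 - 6*z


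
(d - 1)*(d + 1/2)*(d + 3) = d^3 + 5*d^2/2 - 2*d - 3/2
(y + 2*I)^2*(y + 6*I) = y^3 + 10*I*y^2 - 28*y - 24*I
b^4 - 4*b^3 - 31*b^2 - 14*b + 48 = (b - 8)*(b - 1)*(b + 2)*(b + 3)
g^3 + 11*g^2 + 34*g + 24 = (g + 1)*(g + 4)*(g + 6)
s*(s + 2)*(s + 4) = s^3 + 6*s^2 + 8*s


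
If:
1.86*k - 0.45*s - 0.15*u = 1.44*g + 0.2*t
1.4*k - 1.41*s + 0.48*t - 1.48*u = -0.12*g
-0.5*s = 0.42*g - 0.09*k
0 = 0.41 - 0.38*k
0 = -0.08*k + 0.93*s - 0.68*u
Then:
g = -6.43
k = 1.08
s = 5.59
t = 38.08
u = 7.52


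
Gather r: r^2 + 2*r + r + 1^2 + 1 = r^2 + 3*r + 2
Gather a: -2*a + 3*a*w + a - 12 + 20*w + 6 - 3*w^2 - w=a*(3*w - 1) - 3*w^2 + 19*w - 6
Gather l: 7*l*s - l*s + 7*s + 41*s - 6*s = 6*l*s + 42*s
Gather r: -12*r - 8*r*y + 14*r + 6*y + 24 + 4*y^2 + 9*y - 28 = r*(2 - 8*y) + 4*y^2 + 15*y - 4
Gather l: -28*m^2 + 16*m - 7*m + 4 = -28*m^2 + 9*m + 4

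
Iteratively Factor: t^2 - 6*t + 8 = (t - 4)*(t - 2)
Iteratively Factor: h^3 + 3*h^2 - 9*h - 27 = (h - 3)*(h^2 + 6*h + 9) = (h - 3)*(h + 3)*(h + 3)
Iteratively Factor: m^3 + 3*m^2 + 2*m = (m + 2)*(m^2 + m) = (m + 1)*(m + 2)*(m)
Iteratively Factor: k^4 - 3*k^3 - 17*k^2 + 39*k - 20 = (k - 1)*(k^3 - 2*k^2 - 19*k + 20) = (k - 1)^2*(k^2 - k - 20) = (k - 1)^2*(k + 4)*(k - 5)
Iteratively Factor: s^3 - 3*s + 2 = (s - 1)*(s^2 + s - 2) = (s - 1)^2*(s + 2)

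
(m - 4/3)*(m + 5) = m^2 + 11*m/3 - 20/3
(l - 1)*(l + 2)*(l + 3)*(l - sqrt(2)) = l^4 - sqrt(2)*l^3 + 4*l^3 - 4*sqrt(2)*l^2 + l^2 - 6*l - sqrt(2)*l + 6*sqrt(2)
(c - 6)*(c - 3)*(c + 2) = c^3 - 7*c^2 + 36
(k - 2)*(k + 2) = k^2 - 4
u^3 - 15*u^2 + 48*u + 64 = (u - 8)^2*(u + 1)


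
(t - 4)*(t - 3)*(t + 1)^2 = t^4 - 5*t^3 - t^2 + 17*t + 12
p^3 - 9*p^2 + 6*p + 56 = (p - 7)*(p - 4)*(p + 2)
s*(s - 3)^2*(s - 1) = s^4 - 7*s^3 + 15*s^2 - 9*s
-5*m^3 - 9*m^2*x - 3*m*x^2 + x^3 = (-5*m + x)*(m + x)^2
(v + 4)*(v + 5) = v^2 + 9*v + 20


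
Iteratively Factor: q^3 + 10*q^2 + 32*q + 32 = (q + 4)*(q^2 + 6*q + 8) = (q + 2)*(q + 4)*(q + 4)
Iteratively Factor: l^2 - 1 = (l - 1)*(l + 1)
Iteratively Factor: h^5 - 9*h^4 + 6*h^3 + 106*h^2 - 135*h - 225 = (h - 3)*(h^4 - 6*h^3 - 12*h^2 + 70*h + 75) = (h - 5)*(h - 3)*(h^3 - h^2 - 17*h - 15) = (h - 5)^2*(h - 3)*(h^2 + 4*h + 3) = (h - 5)^2*(h - 3)*(h + 1)*(h + 3)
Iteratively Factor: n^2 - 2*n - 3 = (n + 1)*(n - 3)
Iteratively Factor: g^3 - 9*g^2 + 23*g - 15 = (g - 3)*(g^2 - 6*g + 5) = (g - 3)*(g - 1)*(g - 5)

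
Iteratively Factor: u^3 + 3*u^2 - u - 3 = (u + 1)*(u^2 + 2*u - 3) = (u + 1)*(u + 3)*(u - 1)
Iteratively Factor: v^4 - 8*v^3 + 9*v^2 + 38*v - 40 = (v - 4)*(v^3 - 4*v^2 - 7*v + 10) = (v - 5)*(v - 4)*(v^2 + v - 2) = (v - 5)*(v - 4)*(v - 1)*(v + 2)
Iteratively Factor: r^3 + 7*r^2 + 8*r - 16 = (r - 1)*(r^2 + 8*r + 16) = (r - 1)*(r + 4)*(r + 4)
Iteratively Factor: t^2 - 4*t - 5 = (t - 5)*(t + 1)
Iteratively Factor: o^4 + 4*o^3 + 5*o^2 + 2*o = (o + 2)*(o^3 + 2*o^2 + o) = (o + 1)*(o + 2)*(o^2 + o) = o*(o + 1)*(o + 2)*(o + 1)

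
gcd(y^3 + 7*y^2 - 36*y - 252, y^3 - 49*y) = y + 7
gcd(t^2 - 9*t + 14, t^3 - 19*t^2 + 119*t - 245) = t - 7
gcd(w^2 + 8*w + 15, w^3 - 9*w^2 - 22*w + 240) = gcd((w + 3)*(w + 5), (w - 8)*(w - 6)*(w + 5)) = w + 5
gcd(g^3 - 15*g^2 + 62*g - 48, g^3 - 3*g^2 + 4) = 1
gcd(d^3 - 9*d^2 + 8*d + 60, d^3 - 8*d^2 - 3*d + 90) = d^2 - 11*d + 30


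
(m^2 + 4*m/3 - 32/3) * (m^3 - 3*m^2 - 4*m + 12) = m^5 - 5*m^4/3 - 56*m^3/3 + 116*m^2/3 + 176*m/3 - 128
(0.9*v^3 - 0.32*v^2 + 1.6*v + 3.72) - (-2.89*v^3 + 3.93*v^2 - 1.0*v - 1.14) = 3.79*v^3 - 4.25*v^2 + 2.6*v + 4.86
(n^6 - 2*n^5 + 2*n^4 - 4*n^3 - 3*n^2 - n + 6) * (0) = 0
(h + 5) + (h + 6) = 2*h + 11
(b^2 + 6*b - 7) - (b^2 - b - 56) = 7*b + 49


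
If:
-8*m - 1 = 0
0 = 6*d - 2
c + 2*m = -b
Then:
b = 1/4 - c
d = 1/3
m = -1/8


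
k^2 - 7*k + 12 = (k - 4)*(k - 3)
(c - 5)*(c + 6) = c^2 + c - 30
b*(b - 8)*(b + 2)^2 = b^4 - 4*b^3 - 28*b^2 - 32*b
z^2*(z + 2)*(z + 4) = z^4 + 6*z^3 + 8*z^2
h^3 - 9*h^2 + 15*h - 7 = (h - 7)*(h - 1)^2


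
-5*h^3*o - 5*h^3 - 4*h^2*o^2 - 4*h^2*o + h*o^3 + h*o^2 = (-5*h + o)*(h + o)*(h*o + h)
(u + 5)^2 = u^2 + 10*u + 25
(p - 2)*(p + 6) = p^2 + 4*p - 12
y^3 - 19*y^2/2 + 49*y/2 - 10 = (y - 5)*(y - 4)*(y - 1/2)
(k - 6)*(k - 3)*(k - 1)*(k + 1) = k^4 - 9*k^3 + 17*k^2 + 9*k - 18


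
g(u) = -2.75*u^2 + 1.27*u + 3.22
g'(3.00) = -15.23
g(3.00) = -17.72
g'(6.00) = -31.73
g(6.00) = -88.16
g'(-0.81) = 5.72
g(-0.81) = 0.39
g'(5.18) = -27.22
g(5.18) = -63.99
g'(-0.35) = 3.20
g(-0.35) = 2.44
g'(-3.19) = 18.82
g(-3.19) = -28.82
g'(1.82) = -8.74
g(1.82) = -3.58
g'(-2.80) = 16.67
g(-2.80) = -21.90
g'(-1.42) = 9.08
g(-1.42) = -4.13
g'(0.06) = 0.94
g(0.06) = 3.29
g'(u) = 1.27 - 5.5*u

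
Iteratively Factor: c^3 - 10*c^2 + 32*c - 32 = (c - 4)*(c^2 - 6*c + 8) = (c - 4)*(c - 2)*(c - 4)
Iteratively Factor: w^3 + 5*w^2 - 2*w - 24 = (w - 2)*(w^2 + 7*w + 12) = (w - 2)*(w + 3)*(w + 4)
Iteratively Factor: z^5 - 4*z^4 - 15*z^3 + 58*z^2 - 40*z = (z + 4)*(z^4 - 8*z^3 + 17*z^2 - 10*z) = (z - 2)*(z + 4)*(z^3 - 6*z^2 + 5*z) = (z - 2)*(z - 1)*(z + 4)*(z^2 - 5*z) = z*(z - 2)*(z - 1)*(z + 4)*(z - 5)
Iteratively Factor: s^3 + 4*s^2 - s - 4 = (s + 4)*(s^2 - 1) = (s - 1)*(s + 4)*(s + 1)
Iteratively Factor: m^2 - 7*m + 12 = (m - 3)*(m - 4)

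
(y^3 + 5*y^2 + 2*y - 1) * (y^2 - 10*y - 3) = y^5 - 5*y^4 - 51*y^3 - 36*y^2 + 4*y + 3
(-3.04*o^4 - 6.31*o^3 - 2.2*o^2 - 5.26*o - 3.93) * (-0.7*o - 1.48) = 2.128*o^5 + 8.9162*o^4 + 10.8788*o^3 + 6.938*o^2 + 10.5358*o + 5.8164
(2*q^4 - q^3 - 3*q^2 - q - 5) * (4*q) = 8*q^5 - 4*q^4 - 12*q^3 - 4*q^2 - 20*q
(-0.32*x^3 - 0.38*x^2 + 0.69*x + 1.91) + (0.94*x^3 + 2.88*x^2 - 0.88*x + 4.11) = 0.62*x^3 + 2.5*x^2 - 0.19*x + 6.02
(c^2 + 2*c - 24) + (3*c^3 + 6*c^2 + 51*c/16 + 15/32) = 3*c^3 + 7*c^2 + 83*c/16 - 753/32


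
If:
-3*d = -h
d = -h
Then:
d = 0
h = 0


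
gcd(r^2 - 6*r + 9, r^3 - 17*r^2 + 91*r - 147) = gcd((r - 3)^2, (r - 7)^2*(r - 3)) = r - 3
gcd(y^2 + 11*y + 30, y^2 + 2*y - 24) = y + 6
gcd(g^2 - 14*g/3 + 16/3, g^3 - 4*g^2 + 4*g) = g - 2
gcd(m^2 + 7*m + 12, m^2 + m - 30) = 1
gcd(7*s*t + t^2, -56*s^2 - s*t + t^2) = 7*s + t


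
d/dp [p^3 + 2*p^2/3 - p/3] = 3*p^2 + 4*p/3 - 1/3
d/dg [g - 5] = 1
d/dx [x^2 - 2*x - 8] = 2*x - 2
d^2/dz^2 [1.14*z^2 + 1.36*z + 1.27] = 2.28000000000000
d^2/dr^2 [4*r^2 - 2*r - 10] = 8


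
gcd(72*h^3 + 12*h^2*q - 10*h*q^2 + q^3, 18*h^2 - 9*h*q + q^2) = -6*h + q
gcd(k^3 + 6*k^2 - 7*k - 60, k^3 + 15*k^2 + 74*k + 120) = k^2 + 9*k + 20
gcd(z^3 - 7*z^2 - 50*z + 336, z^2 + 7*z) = z + 7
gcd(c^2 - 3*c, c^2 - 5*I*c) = c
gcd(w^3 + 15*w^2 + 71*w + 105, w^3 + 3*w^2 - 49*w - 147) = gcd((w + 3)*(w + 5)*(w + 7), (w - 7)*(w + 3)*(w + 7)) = w^2 + 10*w + 21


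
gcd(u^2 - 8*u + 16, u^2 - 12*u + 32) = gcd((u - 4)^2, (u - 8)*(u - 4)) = u - 4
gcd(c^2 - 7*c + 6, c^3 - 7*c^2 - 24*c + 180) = c - 6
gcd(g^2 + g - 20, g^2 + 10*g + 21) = 1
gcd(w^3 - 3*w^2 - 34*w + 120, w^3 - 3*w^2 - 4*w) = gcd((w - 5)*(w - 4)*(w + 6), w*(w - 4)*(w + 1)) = w - 4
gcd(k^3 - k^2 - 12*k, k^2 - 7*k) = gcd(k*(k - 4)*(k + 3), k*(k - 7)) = k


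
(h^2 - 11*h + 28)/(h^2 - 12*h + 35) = (h - 4)/(h - 5)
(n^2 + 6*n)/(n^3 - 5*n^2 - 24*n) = (n + 6)/(n^2 - 5*n - 24)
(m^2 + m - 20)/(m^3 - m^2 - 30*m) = (m - 4)/(m*(m - 6))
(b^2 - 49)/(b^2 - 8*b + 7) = (b + 7)/(b - 1)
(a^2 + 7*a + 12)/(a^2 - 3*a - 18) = (a + 4)/(a - 6)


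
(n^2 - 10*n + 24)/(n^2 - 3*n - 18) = (n - 4)/(n + 3)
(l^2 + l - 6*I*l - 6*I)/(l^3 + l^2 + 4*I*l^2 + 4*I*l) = (l - 6*I)/(l*(l + 4*I))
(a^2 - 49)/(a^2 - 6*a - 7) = (a + 7)/(a + 1)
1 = 1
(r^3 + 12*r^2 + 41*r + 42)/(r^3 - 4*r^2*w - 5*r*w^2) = (r^3 + 12*r^2 + 41*r + 42)/(r*(r^2 - 4*r*w - 5*w^2))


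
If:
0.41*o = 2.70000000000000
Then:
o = 6.59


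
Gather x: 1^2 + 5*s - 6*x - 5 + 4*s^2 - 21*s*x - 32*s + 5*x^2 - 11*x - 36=4*s^2 - 27*s + 5*x^2 + x*(-21*s - 17) - 40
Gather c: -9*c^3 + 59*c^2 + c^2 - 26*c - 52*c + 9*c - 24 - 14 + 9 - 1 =-9*c^3 + 60*c^2 - 69*c - 30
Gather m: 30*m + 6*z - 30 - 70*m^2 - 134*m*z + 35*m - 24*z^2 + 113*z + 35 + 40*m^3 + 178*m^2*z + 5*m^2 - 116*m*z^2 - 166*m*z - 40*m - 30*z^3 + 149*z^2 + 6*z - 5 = 40*m^3 + m^2*(178*z - 65) + m*(-116*z^2 - 300*z + 25) - 30*z^3 + 125*z^2 + 125*z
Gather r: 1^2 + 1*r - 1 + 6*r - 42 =7*r - 42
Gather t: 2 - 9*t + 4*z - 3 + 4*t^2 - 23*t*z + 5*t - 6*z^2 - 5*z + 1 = 4*t^2 + t*(-23*z - 4) - 6*z^2 - z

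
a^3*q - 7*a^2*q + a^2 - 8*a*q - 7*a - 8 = (a - 8)*(a + 1)*(a*q + 1)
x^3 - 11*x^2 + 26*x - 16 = (x - 8)*(x - 2)*(x - 1)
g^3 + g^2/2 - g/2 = g*(g - 1/2)*(g + 1)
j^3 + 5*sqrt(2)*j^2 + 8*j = j*(j + sqrt(2))*(j + 4*sqrt(2))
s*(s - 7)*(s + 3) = s^3 - 4*s^2 - 21*s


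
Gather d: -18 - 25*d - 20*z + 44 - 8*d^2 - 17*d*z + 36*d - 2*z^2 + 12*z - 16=-8*d^2 + d*(11 - 17*z) - 2*z^2 - 8*z + 10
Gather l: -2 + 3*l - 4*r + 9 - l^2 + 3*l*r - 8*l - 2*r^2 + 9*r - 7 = -l^2 + l*(3*r - 5) - 2*r^2 + 5*r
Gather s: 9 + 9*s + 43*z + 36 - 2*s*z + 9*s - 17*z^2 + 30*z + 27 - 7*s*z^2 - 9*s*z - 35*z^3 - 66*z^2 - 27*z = s*(-7*z^2 - 11*z + 18) - 35*z^3 - 83*z^2 + 46*z + 72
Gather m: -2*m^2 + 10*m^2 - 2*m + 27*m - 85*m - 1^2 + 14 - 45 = 8*m^2 - 60*m - 32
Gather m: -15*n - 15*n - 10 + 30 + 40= 60 - 30*n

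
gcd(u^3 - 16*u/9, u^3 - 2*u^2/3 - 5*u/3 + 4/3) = u + 4/3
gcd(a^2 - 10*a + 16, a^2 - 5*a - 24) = a - 8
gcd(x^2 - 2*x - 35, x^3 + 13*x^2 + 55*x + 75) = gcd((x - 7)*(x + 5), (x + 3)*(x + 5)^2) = x + 5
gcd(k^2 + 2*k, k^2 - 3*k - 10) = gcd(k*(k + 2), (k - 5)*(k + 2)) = k + 2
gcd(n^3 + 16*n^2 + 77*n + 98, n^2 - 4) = n + 2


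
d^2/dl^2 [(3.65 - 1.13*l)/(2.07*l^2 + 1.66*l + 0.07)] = (-(1.13*l - 3.65)*(4.14*l + 1.66)*(8.28*l + 3.32) + (14.0346*l - 11.3594)*(2.07*l^2 + 1.66*l + 0.07))/(2.07*l^2 + 1.66*l + 0.07)^3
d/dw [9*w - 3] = 9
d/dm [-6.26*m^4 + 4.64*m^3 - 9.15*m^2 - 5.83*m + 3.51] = -25.04*m^3 + 13.92*m^2 - 18.3*m - 5.83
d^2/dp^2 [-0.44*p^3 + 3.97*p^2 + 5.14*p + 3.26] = 7.94 - 2.64*p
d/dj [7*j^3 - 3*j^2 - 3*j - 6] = 21*j^2 - 6*j - 3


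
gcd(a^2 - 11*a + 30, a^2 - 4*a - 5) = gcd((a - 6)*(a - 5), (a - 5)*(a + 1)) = a - 5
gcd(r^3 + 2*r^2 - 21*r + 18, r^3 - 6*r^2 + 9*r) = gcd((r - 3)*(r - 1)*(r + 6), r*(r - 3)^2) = r - 3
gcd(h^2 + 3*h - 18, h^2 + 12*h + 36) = h + 6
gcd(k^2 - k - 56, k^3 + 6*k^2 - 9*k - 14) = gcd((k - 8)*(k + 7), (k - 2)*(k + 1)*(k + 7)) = k + 7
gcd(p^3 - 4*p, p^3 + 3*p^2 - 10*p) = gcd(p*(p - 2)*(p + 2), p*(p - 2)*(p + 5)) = p^2 - 2*p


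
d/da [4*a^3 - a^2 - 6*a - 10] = 12*a^2 - 2*a - 6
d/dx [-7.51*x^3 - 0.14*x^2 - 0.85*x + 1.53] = -22.53*x^2 - 0.28*x - 0.85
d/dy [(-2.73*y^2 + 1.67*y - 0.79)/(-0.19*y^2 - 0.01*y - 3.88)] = (0.3446*y^2 + 20.8846*y - 6.4875)/(0.0361*y^4 + 0.0038*y^3 + 1.4745*y^2 + 0.0776*y + 15.0544)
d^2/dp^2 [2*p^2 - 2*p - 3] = 4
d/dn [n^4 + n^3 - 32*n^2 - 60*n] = 4*n^3 + 3*n^2 - 64*n - 60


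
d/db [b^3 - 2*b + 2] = 3*b^2 - 2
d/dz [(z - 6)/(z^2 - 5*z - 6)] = -1/(z^2 + 2*z + 1)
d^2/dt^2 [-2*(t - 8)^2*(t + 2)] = 56 - 12*t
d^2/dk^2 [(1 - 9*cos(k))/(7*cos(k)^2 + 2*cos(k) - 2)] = 2*(3969*(1 - cos(2*k))^2*cos(k) - 322*(1 - cos(2*k))^2 - 3946*cos(k) - 748*cos(2*k) + 3360*cos(3*k) - 882*cos(5*k) + 396)/(4*cos(k) + 7*cos(2*k) + 3)^3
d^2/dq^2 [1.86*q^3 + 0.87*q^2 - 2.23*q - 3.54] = 11.16*q + 1.74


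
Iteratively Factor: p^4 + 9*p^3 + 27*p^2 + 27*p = (p + 3)*(p^3 + 6*p^2 + 9*p) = (p + 3)^2*(p^2 + 3*p) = (p + 3)^3*(p)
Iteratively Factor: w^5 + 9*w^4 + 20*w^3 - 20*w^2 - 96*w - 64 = (w - 2)*(w^4 + 11*w^3 + 42*w^2 + 64*w + 32) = (w - 2)*(w + 4)*(w^3 + 7*w^2 + 14*w + 8) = (w - 2)*(w + 4)^2*(w^2 + 3*w + 2) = (w - 2)*(w + 2)*(w + 4)^2*(w + 1)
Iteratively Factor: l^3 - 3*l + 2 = (l + 2)*(l^2 - 2*l + 1) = (l - 1)*(l + 2)*(l - 1)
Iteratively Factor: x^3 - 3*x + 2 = (x + 2)*(x^2 - 2*x + 1) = (x - 1)*(x + 2)*(x - 1)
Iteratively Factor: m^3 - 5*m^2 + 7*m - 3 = (m - 3)*(m^2 - 2*m + 1) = (m - 3)*(m - 1)*(m - 1)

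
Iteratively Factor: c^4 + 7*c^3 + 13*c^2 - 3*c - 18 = (c + 3)*(c^3 + 4*c^2 + c - 6) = (c + 2)*(c + 3)*(c^2 + 2*c - 3) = (c - 1)*(c + 2)*(c + 3)*(c + 3)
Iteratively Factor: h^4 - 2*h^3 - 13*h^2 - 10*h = (h + 2)*(h^3 - 4*h^2 - 5*h) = (h - 5)*(h + 2)*(h^2 + h) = h*(h - 5)*(h + 2)*(h + 1)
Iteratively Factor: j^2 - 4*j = (j)*(j - 4)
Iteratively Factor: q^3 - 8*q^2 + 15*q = (q - 3)*(q^2 - 5*q) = q*(q - 3)*(q - 5)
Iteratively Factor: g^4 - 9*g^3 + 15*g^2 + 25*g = (g + 1)*(g^3 - 10*g^2 + 25*g) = (g - 5)*(g + 1)*(g^2 - 5*g) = (g - 5)^2*(g + 1)*(g)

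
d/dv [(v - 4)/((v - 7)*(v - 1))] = (-v^2 + 8*v - 25)/(v^4 - 16*v^3 + 78*v^2 - 112*v + 49)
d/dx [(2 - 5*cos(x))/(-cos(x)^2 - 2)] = (5*cos(x)^2 - 4*cos(x) - 10)*sin(x)/(sin(x)^2 - 3)^2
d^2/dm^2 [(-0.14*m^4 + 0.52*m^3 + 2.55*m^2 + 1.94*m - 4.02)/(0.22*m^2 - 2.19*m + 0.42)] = (-0.013552*m^6 + 0.404712*m^5 - 4.10634*m^4 + 9.597172*m^3 - 5.74725599999999*m^2 + 11.095848*m - 33.349284)/(0.010648*m^6 - 0.317988*m^5 + 3.22641*m^4 - 11.717595*m^3 + 6.15951*m^2 - 1.158948*m + 0.074088)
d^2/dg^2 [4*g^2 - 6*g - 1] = 8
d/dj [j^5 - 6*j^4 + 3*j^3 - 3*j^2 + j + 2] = 5*j^4 - 24*j^3 + 9*j^2 - 6*j + 1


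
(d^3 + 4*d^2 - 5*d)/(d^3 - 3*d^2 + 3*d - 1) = d*(d + 5)/(d^2 - 2*d + 1)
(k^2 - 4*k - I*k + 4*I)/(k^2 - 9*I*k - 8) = (k - 4)/(k - 8*I)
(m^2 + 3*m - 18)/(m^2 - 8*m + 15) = (m + 6)/(m - 5)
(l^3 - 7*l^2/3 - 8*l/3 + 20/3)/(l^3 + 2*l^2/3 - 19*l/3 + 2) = (3*l^2 - l - 10)/(3*l^2 + 8*l - 3)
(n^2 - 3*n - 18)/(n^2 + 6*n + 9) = (n - 6)/(n + 3)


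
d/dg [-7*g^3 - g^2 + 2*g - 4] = -21*g^2 - 2*g + 2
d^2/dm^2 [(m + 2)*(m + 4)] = 2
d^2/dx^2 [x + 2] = 0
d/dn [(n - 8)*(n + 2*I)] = 2*n - 8 + 2*I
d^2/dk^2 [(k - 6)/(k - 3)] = -6/(k - 3)^3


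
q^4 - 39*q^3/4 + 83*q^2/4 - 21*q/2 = q*(q - 7)*(q - 2)*(q - 3/4)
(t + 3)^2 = t^2 + 6*t + 9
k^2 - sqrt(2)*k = k*(k - sqrt(2))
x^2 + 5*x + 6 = (x + 2)*(x + 3)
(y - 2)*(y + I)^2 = y^3 - 2*y^2 + 2*I*y^2 - y - 4*I*y + 2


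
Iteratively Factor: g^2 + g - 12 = (g + 4)*(g - 3)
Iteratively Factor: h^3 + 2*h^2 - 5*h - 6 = (h - 2)*(h^2 + 4*h + 3) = (h - 2)*(h + 1)*(h + 3)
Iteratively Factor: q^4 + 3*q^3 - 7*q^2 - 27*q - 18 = (q + 1)*(q^3 + 2*q^2 - 9*q - 18) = (q + 1)*(q + 2)*(q^2 - 9) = (q + 1)*(q + 2)*(q + 3)*(q - 3)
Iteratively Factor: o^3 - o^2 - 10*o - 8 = (o + 2)*(o^2 - 3*o - 4) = (o + 1)*(o + 2)*(o - 4)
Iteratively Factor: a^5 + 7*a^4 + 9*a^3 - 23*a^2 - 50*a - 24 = (a + 1)*(a^4 + 6*a^3 + 3*a^2 - 26*a - 24) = (a + 1)^2*(a^3 + 5*a^2 - 2*a - 24) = (a - 2)*(a + 1)^2*(a^2 + 7*a + 12) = (a - 2)*(a + 1)^2*(a + 3)*(a + 4)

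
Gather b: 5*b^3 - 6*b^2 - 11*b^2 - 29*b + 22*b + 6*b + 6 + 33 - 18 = 5*b^3 - 17*b^2 - b + 21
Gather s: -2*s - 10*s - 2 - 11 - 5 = -12*s - 18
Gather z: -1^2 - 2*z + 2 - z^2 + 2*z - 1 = -z^2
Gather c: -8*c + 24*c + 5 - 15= 16*c - 10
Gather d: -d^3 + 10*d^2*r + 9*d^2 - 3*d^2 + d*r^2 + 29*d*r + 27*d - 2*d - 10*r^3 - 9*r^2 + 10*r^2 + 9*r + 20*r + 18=-d^3 + d^2*(10*r + 6) + d*(r^2 + 29*r + 25) - 10*r^3 + r^2 + 29*r + 18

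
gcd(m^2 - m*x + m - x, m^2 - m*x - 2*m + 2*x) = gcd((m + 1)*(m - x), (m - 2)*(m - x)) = -m + x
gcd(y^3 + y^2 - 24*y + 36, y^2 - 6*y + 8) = y - 2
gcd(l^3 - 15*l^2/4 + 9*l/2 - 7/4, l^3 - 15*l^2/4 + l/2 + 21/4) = l - 7/4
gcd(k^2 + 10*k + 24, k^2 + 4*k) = k + 4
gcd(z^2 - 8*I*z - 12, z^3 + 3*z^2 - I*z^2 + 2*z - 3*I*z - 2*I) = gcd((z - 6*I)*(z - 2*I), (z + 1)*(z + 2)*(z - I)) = 1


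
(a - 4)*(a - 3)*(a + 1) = a^3 - 6*a^2 + 5*a + 12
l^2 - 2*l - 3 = (l - 3)*(l + 1)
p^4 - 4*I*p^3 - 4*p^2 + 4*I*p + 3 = (p - 1)*(p + 1)*(p - 3*I)*(p - I)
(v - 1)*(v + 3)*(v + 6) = v^3 + 8*v^2 + 9*v - 18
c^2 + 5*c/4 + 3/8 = (c + 1/2)*(c + 3/4)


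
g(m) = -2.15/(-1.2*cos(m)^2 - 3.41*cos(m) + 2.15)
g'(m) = -2.15*(-2.4*sin(m)*cos(m) - 3.41*sin(m))/(-1.2*cos(m)^2 - 3.41*cos(m) + 2.15)^2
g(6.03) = 0.94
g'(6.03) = -0.60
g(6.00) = 0.96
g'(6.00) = -0.69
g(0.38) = 1.05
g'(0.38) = 1.07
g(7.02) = 2.08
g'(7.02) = 7.01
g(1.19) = -3.00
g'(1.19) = 16.71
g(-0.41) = 1.08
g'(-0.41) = -1.22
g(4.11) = -0.58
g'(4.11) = -0.27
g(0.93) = 6.77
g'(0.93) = 82.83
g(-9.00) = -0.50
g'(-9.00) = -0.06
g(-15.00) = -0.53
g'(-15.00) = -0.14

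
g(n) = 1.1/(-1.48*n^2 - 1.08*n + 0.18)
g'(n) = 1.1*(2.96*n + 1.08)/(-1.48*n^2 - 1.08*n + 0.18)^2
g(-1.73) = -0.46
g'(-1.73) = -0.78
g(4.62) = -0.03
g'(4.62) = 0.01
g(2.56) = -0.09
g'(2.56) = 0.06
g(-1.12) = -2.36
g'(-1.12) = -11.28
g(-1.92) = -0.34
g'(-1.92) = -0.49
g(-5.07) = -0.03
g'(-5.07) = -0.01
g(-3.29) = -0.09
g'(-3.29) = -0.06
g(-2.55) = -0.16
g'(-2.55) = -0.16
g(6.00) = -0.02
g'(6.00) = 0.01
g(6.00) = -0.02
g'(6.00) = 0.01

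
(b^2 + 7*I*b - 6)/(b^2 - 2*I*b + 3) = (b + 6*I)/(b - 3*I)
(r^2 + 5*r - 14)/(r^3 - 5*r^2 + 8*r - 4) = (r + 7)/(r^2 - 3*r + 2)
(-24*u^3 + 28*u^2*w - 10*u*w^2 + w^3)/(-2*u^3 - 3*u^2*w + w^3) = (12*u^2 - 8*u*w + w^2)/(u^2 + 2*u*w + w^2)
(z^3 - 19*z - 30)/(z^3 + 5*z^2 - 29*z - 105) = (z + 2)/(z + 7)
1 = 1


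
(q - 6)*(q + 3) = q^2 - 3*q - 18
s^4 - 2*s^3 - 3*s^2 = s^2*(s - 3)*(s + 1)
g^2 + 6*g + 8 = (g + 2)*(g + 4)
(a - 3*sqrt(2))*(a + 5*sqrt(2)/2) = a^2 - sqrt(2)*a/2 - 15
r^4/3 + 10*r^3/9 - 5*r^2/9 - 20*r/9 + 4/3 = (r/3 + 1)*(r - 1)*(r - 2/3)*(r + 2)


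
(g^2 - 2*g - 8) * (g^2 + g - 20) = g^4 - g^3 - 30*g^2 + 32*g + 160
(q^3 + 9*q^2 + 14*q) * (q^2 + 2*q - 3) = q^5 + 11*q^4 + 29*q^3 + q^2 - 42*q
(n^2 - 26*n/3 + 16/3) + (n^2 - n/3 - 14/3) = 2*n^2 - 9*n + 2/3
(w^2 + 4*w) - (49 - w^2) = 2*w^2 + 4*w - 49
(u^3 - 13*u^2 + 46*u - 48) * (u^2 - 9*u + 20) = u^5 - 22*u^4 + 183*u^3 - 722*u^2 + 1352*u - 960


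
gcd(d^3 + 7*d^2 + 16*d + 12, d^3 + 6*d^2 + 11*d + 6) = d^2 + 5*d + 6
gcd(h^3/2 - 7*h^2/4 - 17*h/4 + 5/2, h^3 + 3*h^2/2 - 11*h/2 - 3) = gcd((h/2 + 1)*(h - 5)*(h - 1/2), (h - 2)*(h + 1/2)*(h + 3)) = 1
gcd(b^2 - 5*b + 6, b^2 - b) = 1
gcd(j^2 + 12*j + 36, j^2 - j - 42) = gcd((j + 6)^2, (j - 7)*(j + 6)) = j + 6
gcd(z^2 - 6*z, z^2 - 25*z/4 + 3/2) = z - 6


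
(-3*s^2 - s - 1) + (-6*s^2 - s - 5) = -9*s^2 - 2*s - 6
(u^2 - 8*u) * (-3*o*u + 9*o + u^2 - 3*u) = -3*o*u^3 + 33*o*u^2 - 72*o*u + u^4 - 11*u^3 + 24*u^2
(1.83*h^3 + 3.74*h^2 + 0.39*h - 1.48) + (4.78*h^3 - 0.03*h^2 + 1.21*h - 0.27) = 6.61*h^3 + 3.71*h^2 + 1.6*h - 1.75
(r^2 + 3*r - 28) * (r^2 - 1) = r^4 + 3*r^3 - 29*r^2 - 3*r + 28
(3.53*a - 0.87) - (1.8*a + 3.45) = 1.73*a - 4.32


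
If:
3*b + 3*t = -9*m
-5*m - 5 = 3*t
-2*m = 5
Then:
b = 5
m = -5/2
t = 5/2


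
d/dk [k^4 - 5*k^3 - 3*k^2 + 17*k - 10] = 4*k^3 - 15*k^2 - 6*k + 17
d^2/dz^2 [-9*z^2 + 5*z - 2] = -18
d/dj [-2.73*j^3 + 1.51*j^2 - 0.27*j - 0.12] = -8.19*j^2 + 3.02*j - 0.27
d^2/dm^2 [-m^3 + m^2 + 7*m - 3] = 2 - 6*m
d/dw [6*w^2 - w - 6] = 12*w - 1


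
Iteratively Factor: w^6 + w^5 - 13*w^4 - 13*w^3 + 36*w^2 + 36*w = (w - 2)*(w^5 + 3*w^4 - 7*w^3 - 27*w^2 - 18*w) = (w - 2)*(w + 2)*(w^4 + w^3 - 9*w^2 - 9*w) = (w - 2)*(w + 2)*(w + 3)*(w^3 - 2*w^2 - 3*w) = (w - 3)*(w - 2)*(w + 2)*(w + 3)*(w^2 + w) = w*(w - 3)*(w - 2)*(w + 2)*(w + 3)*(w + 1)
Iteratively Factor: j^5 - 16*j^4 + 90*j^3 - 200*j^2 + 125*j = (j - 5)*(j^4 - 11*j^3 + 35*j^2 - 25*j) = (j - 5)^2*(j^3 - 6*j^2 + 5*j) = (j - 5)^3*(j^2 - j) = (j - 5)^3*(j - 1)*(j)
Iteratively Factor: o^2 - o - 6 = (o - 3)*(o + 2)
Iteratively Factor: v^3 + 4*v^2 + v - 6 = (v + 3)*(v^2 + v - 2) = (v - 1)*(v + 3)*(v + 2)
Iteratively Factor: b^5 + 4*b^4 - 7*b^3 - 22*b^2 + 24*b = (b + 4)*(b^4 - 7*b^2 + 6*b) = (b + 3)*(b + 4)*(b^3 - 3*b^2 + 2*b) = b*(b + 3)*(b + 4)*(b^2 - 3*b + 2) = b*(b - 1)*(b + 3)*(b + 4)*(b - 2)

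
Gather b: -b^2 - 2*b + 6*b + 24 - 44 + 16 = -b^2 + 4*b - 4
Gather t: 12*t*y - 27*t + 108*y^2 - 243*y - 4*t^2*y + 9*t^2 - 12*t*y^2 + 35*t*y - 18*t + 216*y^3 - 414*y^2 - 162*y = t^2*(9 - 4*y) + t*(-12*y^2 + 47*y - 45) + 216*y^3 - 306*y^2 - 405*y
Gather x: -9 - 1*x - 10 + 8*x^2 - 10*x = 8*x^2 - 11*x - 19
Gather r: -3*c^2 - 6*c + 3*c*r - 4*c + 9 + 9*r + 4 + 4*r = -3*c^2 - 10*c + r*(3*c + 13) + 13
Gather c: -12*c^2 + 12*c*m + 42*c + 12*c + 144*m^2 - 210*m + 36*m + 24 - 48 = -12*c^2 + c*(12*m + 54) + 144*m^2 - 174*m - 24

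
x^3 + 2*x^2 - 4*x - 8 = (x - 2)*(x + 2)^2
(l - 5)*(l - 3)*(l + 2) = l^3 - 6*l^2 - l + 30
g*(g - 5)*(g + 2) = g^3 - 3*g^2 - 10*g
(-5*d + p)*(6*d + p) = -30*d^2 + d*p + p^2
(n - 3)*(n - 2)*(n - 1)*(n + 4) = n^4 - 2*n^3 - 13*n^2 + 38*n - 24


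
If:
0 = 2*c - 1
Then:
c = 1/2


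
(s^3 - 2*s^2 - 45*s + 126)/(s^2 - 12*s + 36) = (s^2 + 4*s - 21)/(s - 6)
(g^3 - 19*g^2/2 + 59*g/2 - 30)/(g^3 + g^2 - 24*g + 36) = (g^2 - 13*g/2 + 10)/(g^2 + 4*g - 12)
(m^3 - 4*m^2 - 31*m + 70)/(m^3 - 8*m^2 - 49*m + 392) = (m^2 + 3*m - 10)/(m^2 - m - 56)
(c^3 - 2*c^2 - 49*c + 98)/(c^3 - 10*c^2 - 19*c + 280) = (c^2 + 5*c - 14)/(c^2 - 3*c - 40)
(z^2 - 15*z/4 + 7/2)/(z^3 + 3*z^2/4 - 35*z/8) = 2*(z - 2)/(z*(2*z + 5))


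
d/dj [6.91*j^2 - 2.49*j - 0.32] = 13.82*j - 2.49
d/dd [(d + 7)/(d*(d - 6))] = (-d^2 - 14*d + 42)/(d^2*(d^2 - 12*d + 36))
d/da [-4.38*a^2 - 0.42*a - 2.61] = -8.76*a - 0.42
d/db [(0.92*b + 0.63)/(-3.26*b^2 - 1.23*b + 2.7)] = (2.9992*b^2 + 4.1076*b + 3.2589)/(10.6276*b^4 + 8.0196*b^3 - 16.0911*b^2 - 6.642*b + 7.29)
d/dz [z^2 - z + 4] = 2*z - 1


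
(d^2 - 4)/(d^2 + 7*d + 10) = (d - 2)/(d + 5)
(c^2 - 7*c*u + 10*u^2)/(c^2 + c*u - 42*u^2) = (c^2 - 7*c*u + 10*u^2)/(c^2 + c*u - 42*u^2)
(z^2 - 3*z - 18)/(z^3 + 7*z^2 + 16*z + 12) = (z - 6)/(z^2 + 4*z + 4)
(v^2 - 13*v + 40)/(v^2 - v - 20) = (v - 8)/(v + 4)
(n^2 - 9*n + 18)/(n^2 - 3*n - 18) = (n - 3)/(n + 3)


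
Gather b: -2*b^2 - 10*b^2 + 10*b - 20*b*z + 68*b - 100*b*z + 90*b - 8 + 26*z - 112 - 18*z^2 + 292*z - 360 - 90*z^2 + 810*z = -12*b^2 + b*(168 - 120*z) - 108*z^2 + 1128*z - 480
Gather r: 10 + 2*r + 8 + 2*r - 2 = 4*r + 16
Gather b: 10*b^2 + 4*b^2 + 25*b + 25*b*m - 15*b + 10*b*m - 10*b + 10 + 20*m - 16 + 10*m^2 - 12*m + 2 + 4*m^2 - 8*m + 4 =14*b^2 + 35*b*m + 14*m^2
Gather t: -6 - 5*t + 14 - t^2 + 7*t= -t^2 + 2*t + 8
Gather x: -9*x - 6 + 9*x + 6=0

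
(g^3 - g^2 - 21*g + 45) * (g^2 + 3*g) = g^5 + 2*g^4 - 24*g^3 - 18*g^2 + 135*g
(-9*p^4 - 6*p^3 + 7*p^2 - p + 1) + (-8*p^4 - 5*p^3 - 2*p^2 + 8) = -17*p^4 - 11*p^3 + 5*p^2 - p + 9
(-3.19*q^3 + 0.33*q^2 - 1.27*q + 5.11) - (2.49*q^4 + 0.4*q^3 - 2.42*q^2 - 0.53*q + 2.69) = -2.49*q^4 - 3.59*q^3 + 2.75*q^2 - 0.74*q + 2.42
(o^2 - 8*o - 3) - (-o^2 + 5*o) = 2*o^2 - 13*o - 3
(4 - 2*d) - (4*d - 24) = 28 - 6*d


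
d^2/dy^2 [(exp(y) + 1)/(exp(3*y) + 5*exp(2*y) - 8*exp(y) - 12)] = 4*(exp(3*y) + 3*exp(2*y) + 16*exp(y) + 12)*exp(y)/(exp(6*y) + 12*exp(5*y) + 12*exp(4*y) - 224*exp(3*y) - 144*exp(2*y) + 1728*exp(y) - 1728)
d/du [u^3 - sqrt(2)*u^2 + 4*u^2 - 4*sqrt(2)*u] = 3*u^2 - 2*sqrt(2)*u + 8*u - 4*sqrt(2)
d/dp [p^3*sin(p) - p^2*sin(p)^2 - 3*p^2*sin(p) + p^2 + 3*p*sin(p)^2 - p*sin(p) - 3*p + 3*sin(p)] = p^3*cos(p) - p^2*sin(2*p) - 3*sqrt(2)*p^2*cos(p + pi/4) - 6*p*sin(p) + 3*p*sin(2*p) - p*cos(p) + p*cos(2*p) + p - sin(p) + 3*cos(p) - 3*cos(2*p)/2 - 3/2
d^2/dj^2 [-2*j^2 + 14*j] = -4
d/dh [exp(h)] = exp(h)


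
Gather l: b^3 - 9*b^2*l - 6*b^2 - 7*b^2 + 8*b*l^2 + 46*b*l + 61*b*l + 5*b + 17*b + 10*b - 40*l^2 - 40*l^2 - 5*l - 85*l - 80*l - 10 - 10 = b^3 - 13*b^2 + 32*b + l^2*(8*b - 80) + l*(-9*b^2 + 107*b - 170) - 20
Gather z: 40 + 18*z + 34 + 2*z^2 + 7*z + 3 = 2*z^2 + 25*z + 77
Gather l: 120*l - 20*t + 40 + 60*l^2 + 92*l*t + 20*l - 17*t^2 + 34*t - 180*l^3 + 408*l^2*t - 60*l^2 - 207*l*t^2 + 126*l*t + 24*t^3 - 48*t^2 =-180*l^3 + 408*l^2*t + l*(-207*t^2 + 218*t + 140) + 24*t^3 - 65*t^2 + 14*t + 40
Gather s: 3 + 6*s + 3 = 6*s + 6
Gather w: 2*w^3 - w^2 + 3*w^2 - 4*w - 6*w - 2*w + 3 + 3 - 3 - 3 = 2*w^3 + 2*w^2 - 12*w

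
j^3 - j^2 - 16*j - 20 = (j - 5)*(j + 2)^2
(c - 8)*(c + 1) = c^2 - 7*c - 8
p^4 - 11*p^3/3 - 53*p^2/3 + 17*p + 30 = (p - 6)*(p - 5/3)*(p + 1)*(p + 3)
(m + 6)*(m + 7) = m^2 + 13*m + 42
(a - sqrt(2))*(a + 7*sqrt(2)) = a^2 + 6*sqrt(2)*a - 14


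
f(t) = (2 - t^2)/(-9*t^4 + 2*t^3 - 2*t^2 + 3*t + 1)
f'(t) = -2*t/(-9*t^4 + 2*t^3 - 2*t^2 + 3*t + 1) + (2 - t^2)*(36*t^3 - 6*t^2 + 4*t - 3)/(-9*t^4 + 2*t^3 - 2*t^2 + 3*t + 1)^2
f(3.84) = 0.01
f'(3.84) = -0.00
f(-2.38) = 0.01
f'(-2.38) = 0.00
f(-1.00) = -0.07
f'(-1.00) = -0.35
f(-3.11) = 0.01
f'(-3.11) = 0.00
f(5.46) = 0.00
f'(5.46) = -0.00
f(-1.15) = -0.03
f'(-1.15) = -0.18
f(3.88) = 0.01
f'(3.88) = -0.00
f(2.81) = 0.01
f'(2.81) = -0.01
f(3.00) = 0.01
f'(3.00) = -0.00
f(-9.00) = 0.00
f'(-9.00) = 0.00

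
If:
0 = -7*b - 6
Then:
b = -6/7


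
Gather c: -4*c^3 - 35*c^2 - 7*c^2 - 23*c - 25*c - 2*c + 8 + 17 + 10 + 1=-4*c^3 - 42*c^2 - 50*c + 36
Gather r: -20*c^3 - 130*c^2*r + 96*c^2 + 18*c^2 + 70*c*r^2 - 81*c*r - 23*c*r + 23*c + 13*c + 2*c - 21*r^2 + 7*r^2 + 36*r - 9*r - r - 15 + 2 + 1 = -20*c^3 + 114*c^2 + 38*c + r^2*(70*c - 14) + r*(-130*c^2 - 104*c + 26) - 12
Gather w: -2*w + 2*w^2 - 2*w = 2*w^2 - 4*w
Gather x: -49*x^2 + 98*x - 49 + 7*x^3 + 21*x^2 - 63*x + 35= 7*x^3 - 28*x^2 + 35*x - 14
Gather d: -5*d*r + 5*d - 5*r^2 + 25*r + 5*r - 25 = d*(5 - 5*r) - 5*r^2 + 30*r - 25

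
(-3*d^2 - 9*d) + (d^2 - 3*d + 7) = -2*d^2 - 12*d + 7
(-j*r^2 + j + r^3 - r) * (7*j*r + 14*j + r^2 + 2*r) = -7*j^2*r^3 - 14*j^2*r^2 + 7*j^2*r + 14*j^2 + 6*j*r^4 + 12*j*r^3 - 6*j*r^2 - 12*j*r + r^5 + 2*r^4 - r^3 - 2*r^2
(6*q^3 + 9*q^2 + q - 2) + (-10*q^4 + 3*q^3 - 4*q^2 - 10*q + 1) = -10*q^4 + 9*q^3 + 5*q^2 - 9*q - 1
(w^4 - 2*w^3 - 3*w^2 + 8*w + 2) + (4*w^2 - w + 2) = w^4 - 2*w^3 + w^2 + 7*w + 4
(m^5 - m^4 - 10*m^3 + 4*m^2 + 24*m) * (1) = m^5 - m^4 - 10*m^3 + 4*m^2 + 24*m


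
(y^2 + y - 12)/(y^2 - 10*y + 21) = (y + 4)/(y - 7)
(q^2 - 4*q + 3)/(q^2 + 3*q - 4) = (q - 3)/(q + 4)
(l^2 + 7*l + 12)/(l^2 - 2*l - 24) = (l + 3)/(l - 6)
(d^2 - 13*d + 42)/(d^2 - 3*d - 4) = (-d^2 + 13*d - 42)/(-d^2 + 3*d + 4)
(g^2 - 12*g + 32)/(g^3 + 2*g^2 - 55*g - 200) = (g - 4)/(g^2 + 10*g + 25)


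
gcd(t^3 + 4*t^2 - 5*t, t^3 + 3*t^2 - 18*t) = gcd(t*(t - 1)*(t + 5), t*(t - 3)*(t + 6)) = t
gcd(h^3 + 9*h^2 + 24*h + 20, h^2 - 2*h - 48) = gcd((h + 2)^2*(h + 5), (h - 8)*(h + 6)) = 1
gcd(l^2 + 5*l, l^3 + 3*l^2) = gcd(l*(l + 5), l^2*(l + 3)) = l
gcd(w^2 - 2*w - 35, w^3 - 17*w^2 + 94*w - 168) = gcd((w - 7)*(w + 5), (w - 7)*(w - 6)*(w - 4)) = w - 7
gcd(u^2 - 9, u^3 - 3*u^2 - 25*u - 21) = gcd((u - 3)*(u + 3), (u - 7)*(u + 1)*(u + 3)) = u + 3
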